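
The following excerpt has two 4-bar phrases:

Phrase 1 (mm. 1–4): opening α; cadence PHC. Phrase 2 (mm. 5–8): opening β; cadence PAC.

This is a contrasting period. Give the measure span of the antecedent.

measures 1–4

The phrase ending with the weaker cadence (Phrygian half cadence) is the antecedent; the one ending more conclusively (perfect authentic cadence) is the consequent. The antecedent is measures 1–4.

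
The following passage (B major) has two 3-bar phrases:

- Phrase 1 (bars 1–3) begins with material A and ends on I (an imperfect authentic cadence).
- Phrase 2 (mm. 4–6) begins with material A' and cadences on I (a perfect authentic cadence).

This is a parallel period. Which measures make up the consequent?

The phrase ending with the weaker cadence (imperfect authentic cadence) is the antecedent; the one ending more conclusively (perfect authentic cadence) is the consequent. The consequent is measures 4–6.

measures 4–6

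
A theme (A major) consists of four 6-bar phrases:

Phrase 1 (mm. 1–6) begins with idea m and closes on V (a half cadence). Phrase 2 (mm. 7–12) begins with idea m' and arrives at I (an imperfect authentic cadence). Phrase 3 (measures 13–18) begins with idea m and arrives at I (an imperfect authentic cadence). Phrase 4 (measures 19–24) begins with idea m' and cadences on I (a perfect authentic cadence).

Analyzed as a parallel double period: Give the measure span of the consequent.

In a double period the four phrases pair into a large antecedent (phrases 1–2, ending imperfect authentic cadence) and a large consequent (phrases 3–4, ending perfect authentic cadence). The consequent spans measures 13-24.

measures 13–24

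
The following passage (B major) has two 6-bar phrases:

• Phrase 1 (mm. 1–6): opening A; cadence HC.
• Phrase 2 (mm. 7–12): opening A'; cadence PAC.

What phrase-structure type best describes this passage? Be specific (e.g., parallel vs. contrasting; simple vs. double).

parallel period

Phrase 1 ends with a half cadence (weaker) and phrase 2 with a perfect authentic cadence (stronger): antecedent + consequent = a period.
The two phrases open with the same material (A / A'), so the period is parallel.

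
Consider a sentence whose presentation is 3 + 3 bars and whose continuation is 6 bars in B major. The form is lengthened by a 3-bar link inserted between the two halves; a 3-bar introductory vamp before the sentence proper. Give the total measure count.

18 measures

Basic sentence: 3 + 3 + 6 = 12 bars.
12 (basic form) + 3 (link) + 3 (introduction) = 18.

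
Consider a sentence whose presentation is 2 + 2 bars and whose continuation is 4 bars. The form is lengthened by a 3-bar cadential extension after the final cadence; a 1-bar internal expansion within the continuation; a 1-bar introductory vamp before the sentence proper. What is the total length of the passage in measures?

Basic sentence: 2 + 2 + 4 = 8 bars.
8 (basic form) + 3 (cadential extension) + 1 (internal expansion) + 1 (introduction) = 13.

13 measures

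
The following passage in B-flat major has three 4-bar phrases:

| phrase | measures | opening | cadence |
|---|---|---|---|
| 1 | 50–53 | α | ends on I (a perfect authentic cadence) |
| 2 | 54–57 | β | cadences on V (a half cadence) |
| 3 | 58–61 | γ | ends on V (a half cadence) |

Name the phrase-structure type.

phrase group

The final phrase closes with a half cadence, which is not stronger than the preceding half cadence; the 3 phrases lack an overall antecedent–consequent design and so form a phrase group.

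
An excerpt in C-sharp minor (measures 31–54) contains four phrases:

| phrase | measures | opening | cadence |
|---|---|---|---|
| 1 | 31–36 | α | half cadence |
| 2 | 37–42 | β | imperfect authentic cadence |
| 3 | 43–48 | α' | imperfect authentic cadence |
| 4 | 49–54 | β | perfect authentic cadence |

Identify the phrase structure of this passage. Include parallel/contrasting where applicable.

parallel double period

Four phrases in two halves: the first half (mm. 31–42) ends with an imperfect authentic cadence, the second (bars 43-54) with a perfect authentic cadence — a large antecedent–consequent pair, i.e. a double period.
Phrase 3 begins with the same material as phrase 1, making it parallel.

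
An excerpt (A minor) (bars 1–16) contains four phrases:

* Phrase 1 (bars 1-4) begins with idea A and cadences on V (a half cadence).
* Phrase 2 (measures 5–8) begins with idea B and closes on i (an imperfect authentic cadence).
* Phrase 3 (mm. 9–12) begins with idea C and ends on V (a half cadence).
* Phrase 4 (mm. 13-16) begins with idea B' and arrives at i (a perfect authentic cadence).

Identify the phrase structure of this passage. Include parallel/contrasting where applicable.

Four phrases in two halves: the first half (bars 1–8) ends with an imperfect authentic cadence, the second (mm. 9–16) with a perfect authentic cadence — a large antecedent–consequent pair, i.e. a double period.
Phrase 3 begins with different material from phrase 1, making it contrasting.

contrasting double period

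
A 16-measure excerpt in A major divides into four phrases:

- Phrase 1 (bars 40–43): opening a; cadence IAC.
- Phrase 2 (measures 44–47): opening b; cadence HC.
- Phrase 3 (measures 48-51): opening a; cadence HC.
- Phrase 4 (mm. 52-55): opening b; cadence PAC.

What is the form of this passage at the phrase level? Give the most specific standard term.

parallel double period

Four phrases in two halves: the first half (mm. 40–47) ends with a half cadence, the second (measures 48–55) with a perfect authentic cadence — a large antecedent–consequent pair, i.e. a double period.
Phrase 3 begins with the same material as phrase 1, making it parallel.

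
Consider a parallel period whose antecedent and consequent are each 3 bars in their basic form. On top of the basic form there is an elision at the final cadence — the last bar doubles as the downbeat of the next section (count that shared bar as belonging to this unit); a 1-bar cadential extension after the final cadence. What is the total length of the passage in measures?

7 measures

Basic parallel period: 3 + 3 = 6 bars.
6 (basic form) + 1 (cadential extension) = 7.
The elision shares a bar with the next section but does not change this unit's count.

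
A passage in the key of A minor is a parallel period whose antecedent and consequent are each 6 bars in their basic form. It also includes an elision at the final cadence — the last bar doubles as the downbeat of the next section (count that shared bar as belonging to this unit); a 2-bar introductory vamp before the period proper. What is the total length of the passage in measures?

Basic parallel period: 6 + 6 = 12 bars.
12 (basic form) + 2 (introduction) = 14.
The elision shares a bar with the next section but does not change this unit's count.

14 measures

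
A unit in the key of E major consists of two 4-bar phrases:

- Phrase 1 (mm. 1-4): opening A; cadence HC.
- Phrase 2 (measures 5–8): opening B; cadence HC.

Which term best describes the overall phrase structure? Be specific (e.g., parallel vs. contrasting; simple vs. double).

phrase group

The second phrase closes with a half cadence, which is not stronger than the first phrase's half cadence; without a weak→strong cadential pair there is no antecedent–consequent relationship, so this is a phrase group rather than a period.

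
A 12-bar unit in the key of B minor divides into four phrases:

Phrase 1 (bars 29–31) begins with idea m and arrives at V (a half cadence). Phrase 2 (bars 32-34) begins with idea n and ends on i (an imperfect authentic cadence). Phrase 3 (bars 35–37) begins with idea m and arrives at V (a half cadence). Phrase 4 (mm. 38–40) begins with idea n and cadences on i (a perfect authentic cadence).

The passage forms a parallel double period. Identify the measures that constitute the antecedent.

In a double period the four phrases pair into a large antecedent (phrases 1–2, ending imperfect authentic cadence) and a large consequent (phrases 3–4, ending perfect authentic cadence). The antecedent spans mm. 29-34.

measures 29–34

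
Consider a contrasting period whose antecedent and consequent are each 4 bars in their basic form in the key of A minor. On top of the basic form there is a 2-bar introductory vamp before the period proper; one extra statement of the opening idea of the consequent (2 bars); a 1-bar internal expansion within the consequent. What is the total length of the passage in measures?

13 measures

Basic contrasting period: 4 + 4 = 8 bars.
8 (basic form) + 2 (introduction) + 2 (extra statement) + 1 (internal expansion) = 13.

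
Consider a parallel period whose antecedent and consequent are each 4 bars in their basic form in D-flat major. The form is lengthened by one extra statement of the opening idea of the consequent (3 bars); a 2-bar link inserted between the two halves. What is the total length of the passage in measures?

Basic parallel period: 4 + 4 = 8 bars.
8 (basic form) + 3 (extra statement) + 2 (link) = 13.

13 measures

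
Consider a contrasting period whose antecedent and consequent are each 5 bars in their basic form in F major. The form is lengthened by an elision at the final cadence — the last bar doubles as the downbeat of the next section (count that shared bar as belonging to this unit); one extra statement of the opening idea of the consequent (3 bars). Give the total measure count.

Basic contrasting period: 5 + 5 = 10 bars.
10 (basic form) + 3 (extra statement) = 13.
The elision shares a bar with the next section but does not change this unit's count.

13 measures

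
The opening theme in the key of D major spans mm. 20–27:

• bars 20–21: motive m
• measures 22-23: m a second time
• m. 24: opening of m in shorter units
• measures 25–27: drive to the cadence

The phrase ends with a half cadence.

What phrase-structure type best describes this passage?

sentence

Basic idea (mm. 20–21) + its repetition (mm. 22–23) form the presentation; fragmentation and cadence (mm. 24–27) form the continuation — the 8-bar whole is a sentence.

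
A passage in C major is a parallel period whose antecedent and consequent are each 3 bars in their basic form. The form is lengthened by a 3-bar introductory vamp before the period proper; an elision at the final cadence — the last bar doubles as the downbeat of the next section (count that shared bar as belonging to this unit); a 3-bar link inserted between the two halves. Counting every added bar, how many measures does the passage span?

Basic parallel period: 3 + 3 = 6 bars.
6 (basic form) + 3 (introduction) + 3 (link) = 12.
The elision shares a bar with the next section but does not change this unit's count.

12 measures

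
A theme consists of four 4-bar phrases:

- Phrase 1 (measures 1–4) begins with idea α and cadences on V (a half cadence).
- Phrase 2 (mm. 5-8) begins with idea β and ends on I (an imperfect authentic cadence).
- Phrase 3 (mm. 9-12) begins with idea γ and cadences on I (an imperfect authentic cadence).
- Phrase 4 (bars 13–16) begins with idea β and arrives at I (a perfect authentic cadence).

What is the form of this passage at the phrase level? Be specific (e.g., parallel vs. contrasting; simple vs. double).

contrasting double period

Four phrases in two halves: the first half (mm. 1–8) ends with an imperfect authentic cadence, the second (bars 9–16) with a perfect authentic cadence — a large antecedent–consequent pair, i.e. a double period.
Phrase 3 begins with different material from phrase 1, making it contrasting.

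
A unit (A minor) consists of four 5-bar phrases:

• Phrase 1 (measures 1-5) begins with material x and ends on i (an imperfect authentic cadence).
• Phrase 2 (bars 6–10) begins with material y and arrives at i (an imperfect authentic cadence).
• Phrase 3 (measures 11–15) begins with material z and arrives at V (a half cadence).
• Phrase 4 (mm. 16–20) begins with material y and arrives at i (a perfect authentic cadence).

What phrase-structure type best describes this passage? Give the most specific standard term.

Four phrases in two halves: the first half (mm. 1-10) ends with an imperfect authentic cadence, the second (mm. 11–20) with a perfect authentic cadence — a large antecedent–consequent pair, i.e. a double period.
Phrase 3 begins with different material from phrase 1, making it contrasting.

contrasting double period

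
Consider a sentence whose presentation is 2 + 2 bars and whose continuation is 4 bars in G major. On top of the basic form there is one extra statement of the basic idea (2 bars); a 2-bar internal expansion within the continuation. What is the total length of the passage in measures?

12 measures

Basic sentence: 2 + 2 + 4 = 8 bars.
8 (basic form) + 2 (extra statement) + 2 (internal expansion) = 12.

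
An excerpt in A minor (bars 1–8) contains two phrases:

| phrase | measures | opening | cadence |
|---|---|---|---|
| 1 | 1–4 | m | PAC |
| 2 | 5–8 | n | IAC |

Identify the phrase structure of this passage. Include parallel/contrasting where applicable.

phrase group

The second phrase closes with an imperfect authentic cadence, which is not stronger than the first phrase's perfect authentic cadence; without a weak→strong cadential pair there is no antecedent–consequent relationship, so this is a phrase group rather than a period.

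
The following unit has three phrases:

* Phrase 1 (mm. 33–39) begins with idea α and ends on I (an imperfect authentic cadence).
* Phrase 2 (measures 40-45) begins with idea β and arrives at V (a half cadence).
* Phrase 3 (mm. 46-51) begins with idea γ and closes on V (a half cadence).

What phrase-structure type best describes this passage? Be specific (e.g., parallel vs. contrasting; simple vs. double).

phrase group

The final phrase closes with a half cadence, which is not stronger than the preceding half cadence; the 3 phrases lack an overall antecedent–consequent design and so form a phrase group.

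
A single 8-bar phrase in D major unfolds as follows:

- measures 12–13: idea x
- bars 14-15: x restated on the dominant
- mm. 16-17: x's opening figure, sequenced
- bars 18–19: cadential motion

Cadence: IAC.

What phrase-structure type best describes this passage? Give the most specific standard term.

Basic idea (mm. 12–13) + its repetition (bars 14-15) form the presentation; fragmentation and cadence (bars 16–19) form the continuation — the 8-bar whole is a sentence.

sentence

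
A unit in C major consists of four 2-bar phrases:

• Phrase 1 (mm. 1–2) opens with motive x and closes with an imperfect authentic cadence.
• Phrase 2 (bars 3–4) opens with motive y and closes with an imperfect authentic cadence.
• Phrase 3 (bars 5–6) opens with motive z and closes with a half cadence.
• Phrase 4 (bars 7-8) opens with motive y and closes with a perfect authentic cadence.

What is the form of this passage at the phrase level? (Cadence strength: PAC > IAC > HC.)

Four phrases in two halves: the first half (measures 1–4) ends with an imperfect authentic cadence, the second (measures 5–8) with a perfect authentic cadence — a large antecedent–consequent pair, i.e. a double period.
Phrase 3 begins with different material from phrase 1, making it contrasting.

contrasting double period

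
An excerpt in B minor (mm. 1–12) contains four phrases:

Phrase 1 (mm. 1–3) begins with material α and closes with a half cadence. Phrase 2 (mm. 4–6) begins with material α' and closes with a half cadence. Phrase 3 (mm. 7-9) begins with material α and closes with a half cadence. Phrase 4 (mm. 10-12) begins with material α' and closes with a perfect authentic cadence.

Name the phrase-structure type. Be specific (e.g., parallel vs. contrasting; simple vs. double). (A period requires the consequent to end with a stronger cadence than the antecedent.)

Four phrases in two halves: the first half (mm. 1–6) ends with a half cadence, the second (bars 7–12) with a perfect authentic cadence — a large antecedent–consequent pair, i.e. a double period.
Phrase 3 begins with the same material as phrase 1, making it parallel.

parallel double period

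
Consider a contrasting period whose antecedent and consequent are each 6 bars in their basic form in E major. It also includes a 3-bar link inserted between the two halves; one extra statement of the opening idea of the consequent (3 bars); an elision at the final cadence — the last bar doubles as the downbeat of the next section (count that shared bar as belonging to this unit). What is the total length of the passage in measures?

Basic contrasting period: 6 + 6 = 12 bars.
12 (basic form) + 3 (link) + 3 (extra statement) = 18.
The elision shares a bar with the next section but does not change this unit's count.

18 measures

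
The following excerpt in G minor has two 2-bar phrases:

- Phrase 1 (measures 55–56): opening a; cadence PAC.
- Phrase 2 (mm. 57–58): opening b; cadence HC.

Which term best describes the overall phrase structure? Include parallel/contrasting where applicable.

phrase group

The second phrase closes with a half cadence, which is not stronger than the first phrase's perfect authentic cadence; without a weak→strong cadential pair there is no antecedent–consequent relationship, so this is a phrase group rather than a period.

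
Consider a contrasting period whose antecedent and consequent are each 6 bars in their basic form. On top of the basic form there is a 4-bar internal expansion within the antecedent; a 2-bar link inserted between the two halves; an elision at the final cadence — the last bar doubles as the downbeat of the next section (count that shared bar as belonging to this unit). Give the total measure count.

Basic contrasting period: 6 + 6 = 12 bars.
12 (basic form) + 4 (internal expansion) + 2 (link) = 18.
The elision shares a bar with the next section but does not change this unit's count.

18 measures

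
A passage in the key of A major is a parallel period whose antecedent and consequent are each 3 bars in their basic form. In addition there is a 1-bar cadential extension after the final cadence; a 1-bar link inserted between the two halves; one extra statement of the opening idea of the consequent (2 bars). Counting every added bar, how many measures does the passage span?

Basic parallel period: 3 + 3 = 6 bars.
6 (basic form) + 1 (cadential extension) + 1 (link) + 2 (extra statement) = 10.

10 measures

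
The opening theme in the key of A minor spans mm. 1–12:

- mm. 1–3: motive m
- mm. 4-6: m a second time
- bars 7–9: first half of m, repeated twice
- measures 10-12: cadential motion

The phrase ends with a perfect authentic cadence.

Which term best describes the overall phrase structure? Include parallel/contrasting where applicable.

Basic idea (mm. 1–3) + its repetition (mm. 4–6) form the presentation; fragmentation and cadence (bars 7–12) form the continuation — the 12-bar whole is a sentence.

sentence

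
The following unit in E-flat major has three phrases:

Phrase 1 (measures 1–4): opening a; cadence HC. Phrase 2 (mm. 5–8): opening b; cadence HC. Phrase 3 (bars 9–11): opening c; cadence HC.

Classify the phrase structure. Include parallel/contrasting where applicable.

phrase group

The final phrase closes with a half cadence, which is not stronger than the preceding half cadence; the 3 phrases lack an overall antecedent–consequent design and so form a phrase group.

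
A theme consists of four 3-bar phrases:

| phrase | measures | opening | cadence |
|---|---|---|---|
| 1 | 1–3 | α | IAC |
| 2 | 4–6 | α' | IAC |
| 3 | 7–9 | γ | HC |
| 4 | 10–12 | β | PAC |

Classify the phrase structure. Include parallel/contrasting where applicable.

Four phrases in two halves: the first half (mm. 1-6) ends with an imperfect authentic cadence, the second (bars 7–12) with a perfect authentic cadence — a large antecedent–consequent pair, i.e. a double period.
Phrase 3 begins with different material from phrase 1, making it contrasting.

contrasting double period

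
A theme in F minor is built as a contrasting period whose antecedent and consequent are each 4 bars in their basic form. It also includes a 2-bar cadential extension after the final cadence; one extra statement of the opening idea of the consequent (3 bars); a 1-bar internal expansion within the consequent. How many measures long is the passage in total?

14 measures

Basic contrasting period: 4 + 4 = 8 bars.
8 (basic form) + 2 (cadential extension) + 3 (extra statement) + 1 (internal expansion) = 14.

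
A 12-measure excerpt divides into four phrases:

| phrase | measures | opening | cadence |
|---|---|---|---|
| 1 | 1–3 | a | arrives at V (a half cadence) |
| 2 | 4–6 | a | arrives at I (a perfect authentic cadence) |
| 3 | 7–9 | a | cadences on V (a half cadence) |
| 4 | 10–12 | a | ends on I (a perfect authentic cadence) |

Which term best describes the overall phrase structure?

repeated period

The cadence pattern HC–PAC–HC–PAC is weak–strong twice, and phrases 3–4 restate phrases 1–2: a period heard twice, not a double period (which would end weakly at phrase 2).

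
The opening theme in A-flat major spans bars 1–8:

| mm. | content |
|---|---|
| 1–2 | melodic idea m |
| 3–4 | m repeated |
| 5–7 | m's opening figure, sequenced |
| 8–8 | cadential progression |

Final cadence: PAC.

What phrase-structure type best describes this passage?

sentence

Basic idea (mm. 1-2) + its repetition (mm. 3-4) form the presentation; fragmentation and cadence (mm. 5-8) form the continuation — the 8-bar whole is a sentence.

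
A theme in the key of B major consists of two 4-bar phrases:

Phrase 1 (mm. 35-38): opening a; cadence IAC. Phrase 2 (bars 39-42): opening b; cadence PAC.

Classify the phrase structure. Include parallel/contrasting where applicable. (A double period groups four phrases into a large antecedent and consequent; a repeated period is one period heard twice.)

Phrase 1 ends with an imperfect authentic cadence (weaker) and phrase 2 with a perfect authentic cadence (stronger): antecedent + consequent = a period.
The two phrases open with different material (a / b), so the period is contrasting.

contrasting period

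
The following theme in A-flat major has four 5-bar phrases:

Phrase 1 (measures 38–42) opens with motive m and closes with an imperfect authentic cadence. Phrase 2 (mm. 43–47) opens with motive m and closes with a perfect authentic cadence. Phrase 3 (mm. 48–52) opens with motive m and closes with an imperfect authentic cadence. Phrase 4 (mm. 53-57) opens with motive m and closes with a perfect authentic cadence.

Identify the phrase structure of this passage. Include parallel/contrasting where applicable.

The cadence pattern IAC–PAC–IAC–PAC is weak–strong twice, and phrases 3–4 restate phrases 1–2: a period heard twice, not a double period (which would end weakly at phrase 2).

repeated period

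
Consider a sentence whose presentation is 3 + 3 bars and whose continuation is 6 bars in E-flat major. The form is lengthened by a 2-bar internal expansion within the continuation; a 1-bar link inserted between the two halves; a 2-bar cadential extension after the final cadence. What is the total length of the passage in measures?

Basic sentence: 3 + 3 + 6 = 12 bars.
12 (basic form) + 2 (internal expansion) + 1 (link) + 2 (cadential extension) = 17.

17 measures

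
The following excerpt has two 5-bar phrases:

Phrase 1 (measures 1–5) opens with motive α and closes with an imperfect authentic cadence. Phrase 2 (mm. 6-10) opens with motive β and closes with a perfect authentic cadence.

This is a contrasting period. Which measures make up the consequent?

The phrase ending with the weaker cadence (imperfect authentic cadence) is the antecedent; the one ending more conclusively (perfect authentic cadence) is the consequent. The consequent is measures 6–10.

measures 6–10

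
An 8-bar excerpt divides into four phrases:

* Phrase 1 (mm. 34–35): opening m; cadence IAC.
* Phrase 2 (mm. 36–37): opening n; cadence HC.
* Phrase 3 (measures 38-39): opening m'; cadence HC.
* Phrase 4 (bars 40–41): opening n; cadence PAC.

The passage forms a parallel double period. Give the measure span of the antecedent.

In a double period the first pair of phrases (ending half cadence) is the large antecedent and the second pair (ending perfect authentic cadence) is the large consequent; the antecedent is measures 34–37.

measures 34–37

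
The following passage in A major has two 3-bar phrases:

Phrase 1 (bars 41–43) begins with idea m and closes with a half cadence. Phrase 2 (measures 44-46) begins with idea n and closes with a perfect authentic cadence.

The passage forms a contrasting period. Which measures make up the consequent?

The antecedent is the phrase ending with the weaker cadence (half cadence, phrase 1) and the consequent the one ending more conclusively (perfect authentic cadence, phrase 2); the consequent is measures 44–46.

measures 44–46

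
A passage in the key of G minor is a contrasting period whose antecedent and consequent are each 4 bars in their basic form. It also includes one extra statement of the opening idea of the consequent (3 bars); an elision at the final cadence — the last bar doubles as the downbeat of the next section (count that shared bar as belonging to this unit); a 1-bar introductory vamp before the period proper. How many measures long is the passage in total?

12 measures

Basic contrasting period: 4 + 4 = 8 bars.
8 (basic form) + 3 (extra statement) + 1 (introduction) = 12.
The elision shares a bar with the next section but does not change this unit's count.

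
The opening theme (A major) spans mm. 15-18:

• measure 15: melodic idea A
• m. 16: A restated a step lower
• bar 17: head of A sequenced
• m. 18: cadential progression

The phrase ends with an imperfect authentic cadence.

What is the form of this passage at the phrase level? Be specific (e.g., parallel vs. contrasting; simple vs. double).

Basic idea (bar 15) + its repetition (measure 16) form the presentation; fragmentation and cadence (bars 17–18) form the continuation — the 4-bar whole is a sentence.

sentence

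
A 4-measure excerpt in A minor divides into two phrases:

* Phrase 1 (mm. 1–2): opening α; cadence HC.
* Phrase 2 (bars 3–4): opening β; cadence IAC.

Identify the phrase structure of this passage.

Phrase 1 ends with a half cadence (weaker) and phrase 2 with an imperfect authentic cadence (stronger): antecedent + consequent = a period.
The two phrases open with different material (α / β), so the period is contrasting.

contrasting period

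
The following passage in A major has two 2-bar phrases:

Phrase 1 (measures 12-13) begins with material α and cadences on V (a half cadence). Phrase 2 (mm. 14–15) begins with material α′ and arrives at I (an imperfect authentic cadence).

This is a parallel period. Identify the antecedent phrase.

The phrase ending with the weaker cadence (half cadence) is the antecedent; the one ending more conclusively (imperfect authentic cadence) is the consequent. The antecedent is phrase 1.

phrase 1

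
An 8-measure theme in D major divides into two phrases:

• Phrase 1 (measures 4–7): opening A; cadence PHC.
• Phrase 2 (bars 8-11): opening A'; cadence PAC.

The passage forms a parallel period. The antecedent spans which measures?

The antecedent is the phrase ending with the weaker cadence (Phrygian half cadence, phrase 1) and the consequent the one ending more conclusively (perfect authentic cadence, phrase 2); the antecedent is bars 4–7.

measures 4–7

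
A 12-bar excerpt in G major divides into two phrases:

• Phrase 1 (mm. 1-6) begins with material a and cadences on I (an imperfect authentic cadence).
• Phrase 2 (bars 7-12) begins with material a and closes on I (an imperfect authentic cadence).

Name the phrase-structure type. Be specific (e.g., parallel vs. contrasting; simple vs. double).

repeated phrase

Both phrases have the same opening (a) and the same cadence (imperfect authentic cadence): the second is a restatement, not a consequent, so this is a repeated phrase rather than a period.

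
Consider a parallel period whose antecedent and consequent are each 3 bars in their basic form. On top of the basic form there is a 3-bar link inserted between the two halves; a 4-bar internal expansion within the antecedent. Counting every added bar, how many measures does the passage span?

13 measures

Basic parallel period: 3 + 3 = 6 bars.
6 (basic form) + 3 (link) + 4 (internal expansion) = 13.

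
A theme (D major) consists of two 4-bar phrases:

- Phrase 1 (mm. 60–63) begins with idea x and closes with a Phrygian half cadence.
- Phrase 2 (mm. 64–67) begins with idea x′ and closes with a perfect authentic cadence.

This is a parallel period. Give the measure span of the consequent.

measures 64–67

The phrase ending with the weaker cadence (Phrygian half cadence) is the antecedent; the one ending more conclusively (perfect authentic cadence) is the consequent. The consequent is measures 64–67.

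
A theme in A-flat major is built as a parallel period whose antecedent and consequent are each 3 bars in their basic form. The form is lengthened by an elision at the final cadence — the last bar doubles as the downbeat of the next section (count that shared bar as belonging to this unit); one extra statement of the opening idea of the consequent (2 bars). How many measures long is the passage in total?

Basic parallel period: 3 + 3 = 6 bars.
6 (basic form) + 2 (extra statement) = 8.
The elision shares a bar with the next section but does not change this unit's count.

8 measures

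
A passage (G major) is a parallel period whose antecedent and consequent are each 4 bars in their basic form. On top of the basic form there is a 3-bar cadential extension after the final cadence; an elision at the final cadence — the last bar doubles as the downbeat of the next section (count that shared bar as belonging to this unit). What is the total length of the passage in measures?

11 measures

Basic parallel period: 4 + 4 = 8 bars.
8 (basic form) + 3 (cadential extension) = 11.
The elision shares a bar with the next section but does not change this unit's count.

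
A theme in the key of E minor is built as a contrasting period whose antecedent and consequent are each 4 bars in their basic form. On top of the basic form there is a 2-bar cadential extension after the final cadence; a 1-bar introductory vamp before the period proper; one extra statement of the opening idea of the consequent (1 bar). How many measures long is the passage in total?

12 measures

Basic contrasting period: 4 + 4 = 8 bars.
8 (basic form) + 2 (cadential extension) + 1 (introduction) + 1 (extra statement) = 12.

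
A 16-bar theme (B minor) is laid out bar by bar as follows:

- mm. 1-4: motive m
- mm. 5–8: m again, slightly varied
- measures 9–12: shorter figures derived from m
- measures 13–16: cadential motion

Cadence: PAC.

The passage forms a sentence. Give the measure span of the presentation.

measures 1–8

The presentation of a sentence is the basic idea (measures 1–4) plus its repetition (mm. 5–8); the presentation is therefore measures 1–8.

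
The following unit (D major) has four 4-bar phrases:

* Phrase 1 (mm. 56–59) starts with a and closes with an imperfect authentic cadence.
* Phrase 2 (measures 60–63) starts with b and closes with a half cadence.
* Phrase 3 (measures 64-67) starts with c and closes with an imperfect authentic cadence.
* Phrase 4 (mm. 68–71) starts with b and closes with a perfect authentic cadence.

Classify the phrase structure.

Four phrases in two halves: the first half (bars 56–63) ends with a half cadence, the second (mm. 64-71) with a perfect authentic cadence — a large antecedent–consequent pair, i.e. a double period.
Phrase 3 begins with different material from phrase 1, making it contrasting.

contrasting double period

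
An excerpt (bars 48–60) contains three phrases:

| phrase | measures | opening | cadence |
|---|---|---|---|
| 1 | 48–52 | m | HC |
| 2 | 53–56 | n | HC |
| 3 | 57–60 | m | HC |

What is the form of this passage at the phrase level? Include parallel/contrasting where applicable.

The final phrase closes with a half cadence, which is not stronger than the preceding half cadence; the 3 phrases lack an overall antecedent–consequent design and so form a phrase group.

phrase group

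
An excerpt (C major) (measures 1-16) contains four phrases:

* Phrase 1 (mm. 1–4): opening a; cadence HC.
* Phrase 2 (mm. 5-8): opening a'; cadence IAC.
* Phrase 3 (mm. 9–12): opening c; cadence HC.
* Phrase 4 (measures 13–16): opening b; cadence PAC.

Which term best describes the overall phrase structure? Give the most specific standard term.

Four phrases in two halves: the first half (mm. 1–8) ends with an imperfect authentic cadence, the second (mm. 9–16) with a perfect authentic cadence — a large antecedent–consequent pair, i.e. a double period.
Phrase 3 begins with different material from phrase 1, making it contrasting.

contrasting double period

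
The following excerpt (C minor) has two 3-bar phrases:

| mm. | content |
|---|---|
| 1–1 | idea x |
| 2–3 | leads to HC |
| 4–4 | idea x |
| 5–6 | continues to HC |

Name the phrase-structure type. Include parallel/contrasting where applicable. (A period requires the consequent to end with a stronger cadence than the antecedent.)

Both phrases have the same opening (x) and the same cadence (half cadence): the second is a restatement, not a consequent, so this is a repeated phrase rather than a period.

repeated phrase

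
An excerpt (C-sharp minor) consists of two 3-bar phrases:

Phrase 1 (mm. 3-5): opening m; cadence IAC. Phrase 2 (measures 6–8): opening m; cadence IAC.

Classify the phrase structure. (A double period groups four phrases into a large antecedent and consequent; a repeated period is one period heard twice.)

repeated phrase

Both phrases have the same opening (m) and the same cadence (imperfect authentic cadence): the second is a restatement, not a consequent, so this is a repeated phrase rather than a period.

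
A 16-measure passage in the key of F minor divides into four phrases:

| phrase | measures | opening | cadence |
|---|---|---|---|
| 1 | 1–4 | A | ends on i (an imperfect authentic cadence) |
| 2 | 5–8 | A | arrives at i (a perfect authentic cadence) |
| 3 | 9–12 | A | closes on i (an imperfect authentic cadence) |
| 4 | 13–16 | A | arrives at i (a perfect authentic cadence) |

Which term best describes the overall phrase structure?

repeated period

The cadence pattern IAC–PAC–IAC–PAC is weak–strong twice, and phrases 3–4 restate phrases 1–2: a period heard twice, not a double period (which would end weakly at phrase 2).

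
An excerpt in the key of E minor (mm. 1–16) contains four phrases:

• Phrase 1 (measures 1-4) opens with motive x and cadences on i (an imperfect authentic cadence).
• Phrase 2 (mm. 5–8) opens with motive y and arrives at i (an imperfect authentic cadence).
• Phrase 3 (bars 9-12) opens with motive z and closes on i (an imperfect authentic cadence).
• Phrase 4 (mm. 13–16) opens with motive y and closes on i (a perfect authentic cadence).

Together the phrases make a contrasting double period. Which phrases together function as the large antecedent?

In a double period the first pair of phrases (ending imperfect authentic cadence) is the large antecedent and the second pair (ending perfect authentic cadence) is the large consequent; the antecedent is phrases 1 and 2.

phrases 1 and 2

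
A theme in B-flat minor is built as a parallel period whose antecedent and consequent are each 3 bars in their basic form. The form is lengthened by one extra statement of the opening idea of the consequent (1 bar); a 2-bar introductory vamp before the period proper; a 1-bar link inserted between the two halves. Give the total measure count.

Basic parallel period: 3 + 3 = 6 bars.
6 (basic form) + 1 (extra statement) + 2 (introduction) + 1 (link) = 10.

10 measures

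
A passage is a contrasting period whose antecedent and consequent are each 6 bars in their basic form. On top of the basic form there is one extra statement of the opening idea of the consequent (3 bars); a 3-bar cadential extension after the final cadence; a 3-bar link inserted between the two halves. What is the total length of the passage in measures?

Basic contrasting period: 6 + 6 = 12 bars.
12 (basic form) + 3 (extra statement) + 3 (cadential extension) + 3 (link) = 21.

21 measures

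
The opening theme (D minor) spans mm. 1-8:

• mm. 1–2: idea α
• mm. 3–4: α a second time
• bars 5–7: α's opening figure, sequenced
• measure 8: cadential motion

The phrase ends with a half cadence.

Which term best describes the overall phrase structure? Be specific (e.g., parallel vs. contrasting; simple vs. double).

Basic idea (bars 1–2) + its repetition (mm. 3-4) form the presentation; fragmentation and cadence (mm. 5–8) form the continuation — the 8-bar whole is a sentence.

sentence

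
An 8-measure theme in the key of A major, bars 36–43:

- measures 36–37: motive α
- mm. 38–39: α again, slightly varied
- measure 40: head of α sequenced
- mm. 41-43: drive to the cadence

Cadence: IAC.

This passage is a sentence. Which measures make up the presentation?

The presentation of a sentence is the basic idea (bars 36–37) plus its repetition (measures 38–39); the presentation is therefore bars 36–39.

measures 36–39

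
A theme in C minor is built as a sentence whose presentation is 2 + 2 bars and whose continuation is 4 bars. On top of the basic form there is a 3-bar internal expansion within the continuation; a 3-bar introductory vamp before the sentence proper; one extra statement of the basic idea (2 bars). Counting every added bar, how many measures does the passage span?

Basic sentence: 2 + 2 + 4 = 8 bars.
8 (basic form) + 3 (internal expansion) + 3 (introduction) + 2 (extra statement) = 16.

16 measures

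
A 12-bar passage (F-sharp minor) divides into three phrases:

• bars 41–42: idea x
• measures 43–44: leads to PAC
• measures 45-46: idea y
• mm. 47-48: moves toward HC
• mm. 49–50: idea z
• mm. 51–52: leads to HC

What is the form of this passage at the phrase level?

The final phrase closes with a half cadence, which is not stronger than the preceding half cadence; the 3 phrases lack an overall antecedent–consequent design and so form a phrase group.

phrase group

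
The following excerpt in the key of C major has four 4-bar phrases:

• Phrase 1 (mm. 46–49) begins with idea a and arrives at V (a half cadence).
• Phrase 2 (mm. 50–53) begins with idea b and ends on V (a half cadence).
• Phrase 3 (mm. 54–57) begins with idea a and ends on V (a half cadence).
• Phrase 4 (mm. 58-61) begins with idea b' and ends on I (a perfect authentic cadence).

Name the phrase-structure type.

Four phrases in two halves: the first half (mm. 46-53) ends with a half cadence, the second (measures 54–61) with a perfect authentic cadence — a large antecedent–consequent pair, i.e. a double period.
Phrase 3 begins with the same material as phrase 1, making it parallel.

parallel double period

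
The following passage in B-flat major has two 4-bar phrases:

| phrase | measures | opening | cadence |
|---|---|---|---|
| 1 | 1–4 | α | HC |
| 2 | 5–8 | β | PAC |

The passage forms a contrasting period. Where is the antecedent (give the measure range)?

measures 1–4

The antecedent is the phrase ending with the weaker cadence (half cadence, phrase 1) and the consequent the one ending more conclusively (perfect authentic cadence, phrase 2); the antecedent is measures 1-4.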